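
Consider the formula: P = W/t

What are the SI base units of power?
Units of each symbol in P = W/t:
  W (work): kg·m²/s²
  t (time): s  → in the denominator, contributes 1/s

Multiplying the contributions: [kg·m²/s²] · [1/s]
Adding exponents of each base unit: kg: 1, m: 2, s: -3
SI base units of power: kg·m²/s³

Answer: kg·m²/s³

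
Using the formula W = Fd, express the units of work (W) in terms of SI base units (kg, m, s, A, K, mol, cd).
Units of each symbol in W = Fd:
  F (force): kg·m/s²
  d (displacement): m

Multiplying the contributions: [kg·m/s²] · [m]
Adding exponents of each base unit: kg: 1, m: 2, s: -2
SI base units of work: kg·m²/s²

Answer: kg·m²/s²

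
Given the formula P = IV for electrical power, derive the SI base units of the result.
Units of each symbol in P = IV:
  I (current): A
  V (voltage, in volts): kg·m²/(s³·A)

Multiplying the contributions: [A] · [kg·m²/(s³·A)]
Adding exponents of each base unit: kg: 1, m: 2, s: -3
SI base units of electrical power: kg·m²/s³

Answer: kg·m²/s³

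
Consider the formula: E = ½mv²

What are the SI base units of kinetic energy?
Units of each symbol in E = ½mv²:
  m (mass): kg
  v (speed): m/s  → to the power 2, contributes m²/s²
  The factor ½ is dimensionless.

Multiplying the contributions: [kg] · [m²/s²]
Adding exponents of each base unit: kg: 1, m: 2, s: -2
SI base units of kinetic energy: kg·m²/s²

Answer: kg·m²/s²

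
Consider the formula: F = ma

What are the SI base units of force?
Units of each symbol in F = ma:
  m (mass): kg
  a (acceleration): m/s²

Multiplying the contributions: [kg] · [m/s²]
Adding exponents of each base unit: kg: 1, m: 1, s: -2
SI base units of force: kg·m/s²

Answer: kg·m/s²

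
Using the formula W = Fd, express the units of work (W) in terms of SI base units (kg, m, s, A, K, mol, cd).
Units of each symbol in W = Fd:
  F (force): kg·m/s²
  d (displacement): m

Multiplying the contributions: [kg·m/s²] · [m]
Adding exponents of each base unit: kg: 1, m: 2, s: -2
SI base units of work: kg·m²/s²

Answer: kg·m²/s²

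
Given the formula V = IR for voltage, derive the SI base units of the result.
Units of each symbol in V = IR:
  I (current): A
  R (resistance, in ohms): kg·m²/(s³·A²)

Multiplying the contributions: [A] · [kg·m²/(s³·A²)]
Adding exponents of each base unit: kg: 1, m: 2, s: -3, A: -1
SI base units of voltage: kg·m²/(s³·A)

Answer: kg·m²/(s³·A)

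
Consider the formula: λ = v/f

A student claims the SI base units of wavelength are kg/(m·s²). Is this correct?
Units of each symbol in λ = v/f:
  v (wave speed): m/s
  f (frequency): 1/s  → in the denominator, contributes s

Multiplying the contributions: [m/s] · [s]
Adding exponents of each base unit: m: 1
SI base units of wavelength: m

The claimed units kg/(m·s²) (exponents kg: 1, m: -1, s: -2) do not match the derived units m (exponents m: 1), so the claim is incorrect.

Answer: No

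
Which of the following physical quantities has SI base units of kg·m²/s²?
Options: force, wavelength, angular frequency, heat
Checking the SI base units of each option:
  force (F = ma): kg·m/s²  ✗
  wavelength (λ = v/f): m  ✗
  angular frequency (ω = 2πf): 1/s  ✗
  heat (Q = mcΔT): kg·m²/s²  ✓ matches

Only heat has units kg·m²/s².

Answer: heat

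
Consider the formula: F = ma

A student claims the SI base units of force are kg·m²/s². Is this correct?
Units of each symbol in F = ma:
  m (mass): kg
  a (acceleration): m/s²

Multiplying the contributions: [kg] · [m/s²]
Adding exponents of each base unit: kg: 1, m: 1, s: -2
SI base units of force: kg·m/s²

The claimed units kg·m²/s² (exponents kg: 1, m: 2, s: -2) do not match the derived units kg·m/s² (exponents kg: 1, m: 1, s: -2), so the claim is incorrect.

Answer: No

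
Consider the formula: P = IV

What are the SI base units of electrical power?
Units of each symbol in P = IV:
  I (current): A
  V (voltage, in volts): kg·m²/(s³·A)

Multiplying the contributions: [A] · [kg·m²/(s³·A)]
Adding exponents of each base unit: kg: 1, m: 2, s: -3
SI base units of electrical power: kg·m²/s³

Answer: kg·m²/s³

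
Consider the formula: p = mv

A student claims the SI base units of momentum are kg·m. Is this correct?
Units of each symbol in p = mv:
  m (mass): kg
  v (velocity): m/s

Multiplying the contributions: [kg] · [m/s]
Adding exponents of each base unit: kg: 1, m: 1, s: -1
SI base units of momentum: kg·m/s

The claimed units kg·m (exponents kg: 1, m: 1) do not match the derived units kg·m/s (exponents kg: 1, m: 1, s: -1), so the claim is incorrect.

Answer: No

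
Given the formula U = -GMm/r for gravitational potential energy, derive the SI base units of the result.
Units of each symbol in U = -GMm/r:
  G (gravitational constant): m³/(kg·s²)
  M (mass): kg
  m (mass): kg
  r (distance): m  → in the denominator, contributes 1/m
  The minus sign does not affect the units.

Multiplying the contributions: [m³/(kg·s²)] · [kg] · [kg] · [1/m]
Adding exponents of each base unit: kg: 1, m: 2, s: -2
SI base units of gravitational potential energy: kg·m²/s²

Answer: kg·m²/s²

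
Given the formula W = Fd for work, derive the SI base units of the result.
Units of each symbol in W = Fd:
  F (force): kg·m/s²
  d (displacement): m

Multiplying the contributions: [kg·m/s²] · [m]
Adding exponents of each base unit: kg: 1, m: 2, s: -2
SI base units of work: kg·m²/s²

Answer: kg·m²/s²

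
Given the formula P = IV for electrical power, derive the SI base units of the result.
Units of each symbol in P = IV:
  I (current): A
  V (voltage, in volts): kg·m²/(s³·A)

Multiplying the contributions: [A] · [kg·m²/(s³·A)]
Adding exponents of each base unit: kg: 1, m: 2, s: -3
SI base units of electrical power: kg·m²/s³

Answer: kg·m²/s³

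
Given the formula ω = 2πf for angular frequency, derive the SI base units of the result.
Units of each symbol in ω = 2πf:
  f (frequency): 1/s
  The factor 2π is dimensionless.

Multiplying the contributions: [1/s]
Adding exponents of each base unit: s: -1
SI base units of angular frequency: 1/s

Answer: 1/s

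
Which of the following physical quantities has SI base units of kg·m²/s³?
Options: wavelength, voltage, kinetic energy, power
Checking the SI base units of each option:
  wavelength (λ = v/f): m  ✗
  voltage (V = IR): kg·m²/(s³·A)  ✗
  kinetic energy (E = ½mv²): kg·m²/s²  ✗
  power (P = W/t): kg·m²/s³  ✓ matches

Only power has units kg·m²/s³.

Answer: power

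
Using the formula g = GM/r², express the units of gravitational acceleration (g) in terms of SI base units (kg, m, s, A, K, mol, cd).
Units of each symbol in g = GM/r²:
  G (gravitational constant): m³/(kg·s²)
  M (mass): kg
  r (distance): m  → to the power 2 in the denominator, contributes 1/m²

Multiplying the contributions: [m³/(kg·s²)] · [kg] · [1/m²]
Adding exponents of each base unit: m: 1, s: -2
SI base units of gravitational acceleration: m/s²

Answer: m/s²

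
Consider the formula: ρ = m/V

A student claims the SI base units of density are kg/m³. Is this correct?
Units of each symbol in ρ = m/V:
  m (mass): kg
  V (volume): m³  → in the denominator, contributes 1/m³

Multiplying the contributions: [kg] · [1/m³]
Adding exponents of each base unit: kg: 1, m: -3
SI base units of density: kg/m³

The claimed units kg/m³ match the derived units, so the claim is correct.

Answer: Yes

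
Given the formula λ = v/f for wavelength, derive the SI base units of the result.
Units of each symbol in λ = v/f:
  v (wave speed): m/s
  f (frequency): 1/s  → in the denominator, contributes s

Multiplying the contributions: [m/s] · [s]
Adding exponents of each base unit: m: 1
SI base units of wavelength: m

Answer: m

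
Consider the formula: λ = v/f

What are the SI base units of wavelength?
Units of each symbol in λ = v/f:
  v (wave speed): m/s
  f (frequency): 1/s  → in the denominator, contributes s

Multiplying the contributions: [m/s] · [s]
Adding exponents of each base unit: m: 1
SI base units of wavelength: m

Answer: m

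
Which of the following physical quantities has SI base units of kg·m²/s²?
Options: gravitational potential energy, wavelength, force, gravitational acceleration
Checking the SI base units of each option:
  gravitational potential energy (U = -GMm/r): kg·m²/s²  ✓ matches
  wavelength (λ = v/f): m  ✗
  force (F = ma): kg·m/s²  ✗
  gravitational acceleration (g = GM/r²): m/s²  ✗

Only gravitational potential energy has units kg·m²/s².

Answer: gravitational potential energy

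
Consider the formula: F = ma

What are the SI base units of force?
Units of each symbol in F = ma:
  m (mass): kg
  a (acceleration): m/s²

Multiplying the contributions: [kg] · [m/s²]
Adding exponents of each base unit: kg: 1, m: 1, s: -2
SI base units of force: kg·m/s²

Answer: kg·m/s²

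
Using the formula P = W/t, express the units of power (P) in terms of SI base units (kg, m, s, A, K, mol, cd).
Units of each symbol in P = W/t:
  W (work): kg·m²/s²
  t (time): s  → in the denominator, contributes 1/s

Multiplying the contributions: [kg·m²/s²] · [1/s]
Adding exponents of each base unit: kg: 1, m: 2, s: -3
SI base units of power: kg·m²/s³

Answer: kg·m²/s³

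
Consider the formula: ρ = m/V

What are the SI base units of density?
Units of each symbol in ρ = m/V:
  m (mass): kg
  V (volume): m³  → in the denominator, contributes 1/m³

Multiplying the contributions: [kg] · [1/m³]
Adding exponents of each base unit: kg: 1, m: -3
SI base units of density: kg/m³

Answer: kg/m³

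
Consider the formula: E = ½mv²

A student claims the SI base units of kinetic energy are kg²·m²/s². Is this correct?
Units of each symbol in E = ½mv²:
  m (mass): kg
  v (speed): m/s  → to the power 2, contributes m²/s²
  The factor ½ is dimensionless.

Multiplying the contributions: [kg] · [m²/s²]
Adding exponents of each base unit: kg: 1, m: 2, s: -2
SI base units of kinetic energy: kg·m²/s²

The claimed units kg²·m²/s² (exponents kg: 2, m: 2, s: -2) do not match the derived units kg·m²/s² (exponents kg: 1, m: 2, s: -2), so the claim is incorrect.

Answer: No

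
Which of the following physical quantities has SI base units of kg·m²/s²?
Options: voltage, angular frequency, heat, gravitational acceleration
Checking the SI base units of each option:
  voltage (V = IR): kg·m²/(s³·A)  ✗
  angular frequency (ω = 2πf): 1/s  ✗
  heat (Q = mcΔT): kg·m²/s²  ✓ matches
  gravitational acceleration (g = GM/r²): m/s²  ✗

Only heat has units kg·m²/s².

Answer: heat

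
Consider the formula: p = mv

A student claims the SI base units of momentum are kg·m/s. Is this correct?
Units of each symbol in p = mv:
  m (mass): kg
  v (velocity): m/s

Multiplying the contributions: [kg] · [m/s]
Adding exponents of each base unit: kg: 1, m: 1, s: -1
SI base units of momentum: kg·m/s

The claimed units kg·m/s match the derived units, so the claim is correct.

Answer: Yes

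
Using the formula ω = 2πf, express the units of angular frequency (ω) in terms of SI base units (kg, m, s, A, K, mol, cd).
Units of each symbol in ω = 2πf:
  f (frequency): 1/s
  The factor 2π is dimensionless.

Multiplying the contributions: [1/s]
Adding exponents of each base unit: s: -1
SI base units of angular frequency: 1/s

Answer: 1/s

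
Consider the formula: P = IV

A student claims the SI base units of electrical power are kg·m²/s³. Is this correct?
Units of each symbol in P = IV:
  I (current): A
  V (voltage, in volts): kg·m²/(s³·A)

Multiplying the contributions: [A] · [kg·m²/(s³·A)]
Adding exponents of each base unit: kg: 1, m: 2, s: -3
SI base units of electrical power: kg·m²/s³

The claimed units kg·m²/s³ match the derived units, so the claim is correct.

Answer: Yes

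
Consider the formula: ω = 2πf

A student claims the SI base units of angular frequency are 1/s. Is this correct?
Units of each symbol in ω = 2πf:
  f (frequency): 1/s
  The factor 2π is dimensionless.

Multiplying the contributions: [1/s]
Adding exponents of each base unit: s: -1
SI base units of angular frequency: 1/s

The claimed units 1/s match the derived units, so the claim is correct.

Answer: Yes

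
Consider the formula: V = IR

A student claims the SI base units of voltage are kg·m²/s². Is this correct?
Units of each symbol in V = IR:
  I (current): A
  R (resistance, in ohms): kg·m²/(s³·A²)

Multiplying the contributions: [A] · [kg·m²/(s³·A²)]
Adding exponents of each base unit: kg: 1, m: 2, s: -3, A: -1
SI base units of voltage: kg·m²/(s³·A)

The claimed units kg·m²/s² (exponents kg: 1, m: 2, s: -2) do not match the derived units kg·m²/(s³·A) (exponents kg: 1, m: 2, s: -3, A: -1), so the claim is incorrect.

Answer: No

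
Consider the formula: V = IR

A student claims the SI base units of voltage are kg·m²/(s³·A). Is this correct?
Units of each symbol in V = IR:
  I (current): A
  R (resistance, in ohms): kg·m²/(s³·A²)

Multiplying the contributions: [A] · [kg·m²/(s³·A²)]
Adding exponents of each base unit: kg: 1, m: 2, s: -3, A: -1
SI base units of voltage: kg·m²/(s³·A)

The claimed units kg·m²/(s³·A) match the derived units, so the claim is correct.

Answer: Yes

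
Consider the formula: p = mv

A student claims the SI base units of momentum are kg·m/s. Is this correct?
Units of each symbol in p = mv:
  m (mass): kg
  v (velocity): m/s

Multiplying the contributions: [kg] · [m/s]
Adding exponents of each base unit: kg: 1, m: 1, s: -1
SI base units of momentum: kg·m/s

The claimed units kg·m/s match the derived units, so the claim is correct.

Answer: Yes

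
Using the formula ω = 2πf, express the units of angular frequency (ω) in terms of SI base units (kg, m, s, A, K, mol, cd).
Units of each symbol in ω = 2πf:
  f (frequency): 1/s
  The factor 2π is dimensionless.

Multiplying the contributions: [1/s]
Adding exponents of each base unit: s: -1
SI base units of angular frequency: 1/s

Answer: 1/s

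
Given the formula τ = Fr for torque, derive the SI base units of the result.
Units of each symbol in τ = Fr:
  F (force): kg·m/s²
  r (lever arm): m

Multiplying the contributions: [kg·m/s²] · [m]
Adding exponents of each base unit: kg: 1, m: 2, s: -2
SI base units of torque: kg·m²/s²

Answer: kg·m²/s²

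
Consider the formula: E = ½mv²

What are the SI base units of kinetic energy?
Units of each symbol in E = ½mv²:
  m (mass): kg
  v (speed): m/s  → to the power 2, contributes m²/s²
  The factor ½ is dimensionless.

Multiplying the contributions: [kg] · [m²/s²]
Adding exponents of each base unit: kg: 1, m: 2, s: -2
SI base units of kinetic energy: kg·m²/s²

Answer: kg·m²/s²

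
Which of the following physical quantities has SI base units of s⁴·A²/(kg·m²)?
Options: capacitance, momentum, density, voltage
Checking the SI base units of each option:
  capacitance (C = Q/V): s⁴·A²/(kg·m²)  ✓ matches
  momentum (p = mv): kg·m/s  ✗
  density (ρ = m/V): kg/m³  ✗
  voltage (V = IR): kg·m²/(s³·A)  ✗

Only capacitance has units s⁴·A²/(kg·m²).

Answer: capacitance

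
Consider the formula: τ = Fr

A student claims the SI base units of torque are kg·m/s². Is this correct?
Units of each symbol in τ = Fr:
  F (force): kg·m/s²
  r (lever arm): m

Multiplying the contributions: [kg·m/s²] · [m]
Adding exponents of each base unit: kg: 1, m: 2, s: -2
SI base units of torque: kg·m²/s²

The claimed units kg·m/s² (exponents kg: 1, m: 1, s: -2) do not match the derived units kg·m²/s² (exponents kg: 1, m: 2, s: -2), so the claim is incorrect.

Answer: No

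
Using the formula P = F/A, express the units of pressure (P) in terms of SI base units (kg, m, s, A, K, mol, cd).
Units of each symbol in P = F/A:
  F (force): kg·m/s²
  A (area): m²  → in the denominator, contributes 1/m²

Multiplying the contributions: [kg·m/s²] · [1/m²]
Adding exponents of each base unit: kg: 1, m: -1, s: -2
SI base units of pressure: kg/(m·s²)

Answer: kg/(m·s²)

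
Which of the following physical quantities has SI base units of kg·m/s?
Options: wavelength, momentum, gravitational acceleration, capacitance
Checking the SI base units of each option:
  wavelength (λ = v/f): m  ✗
  momentum (p = mv): kg·m/s  ✓ matches
  gravitational acceleration (g = GM/r²): m/s²  ✗
  capacitance (C = Q/V): s⁴·A²/(kg·m²)  ✗

Only momentum has units kg·m/s.

Answer: momentum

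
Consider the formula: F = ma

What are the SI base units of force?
Units of each symbol in F = ma:
  m (mass): kg
  a (acceleration): m/s²

Multiplying the contributions: [kg] · [m/s²]
Adding exponents of each base unit: kg: 1, m: 1, s: -2
SI base units of force: kg·m/s²

Answer: kg·m/s²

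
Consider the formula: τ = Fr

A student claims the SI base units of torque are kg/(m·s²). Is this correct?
Units of each symbol in τ = Fr:
  F (force): kg·m/s²
  r (lever arm): m

Multiplying the contributions: [kg·m/s²] · [m]
Adding exponents of each base unit: kg: 1, m: 2, s: -2
SI base units of torque: kg·m²/s²

The claimed units kg/(m·s²) (exponents kg: 1, m: -1, s: -2) do not match the derived units kg·m²/s² (exponents kg: 1, m: 2, s: -2), so the claim is incorrect.

Answer: No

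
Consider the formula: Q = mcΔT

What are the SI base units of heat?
Units of each symbol in Q = mcΔT:
  m (mass): kg
  c (specific heat capacity, in J/(kg·K)): m²/(s²·K)
  ΔT (temperature change): K

Multiplying the contributions: [kg] · [m²/(s²·K)] · [K]
Adding exponents of each base unit: kg: 1, m: 2, s: -2
SI base units of heat: kg·m²/s²

Answer: kg·m²/s²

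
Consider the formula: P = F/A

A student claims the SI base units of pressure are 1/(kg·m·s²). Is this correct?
Units of each symbol in P = F/A:
  F (force): kg·m/s²
  A (area): m²  → in the denominator, contributes 1/m²

Multiplying the contributions: [kg·m/s²] · [1/m²]
Adding exponents of each base unit: kg: 1, m: -1, s: -2
SI base units of pressure: kg/(m·s²)

The claimed units 1/(kg·m·s²) (exponents kg: -1, m: -1, s: -2) do not match the derived units kg/(m·s²) (exponents kg: 1, m: -1, s: -2), so the claim is incorrect.

Answer: No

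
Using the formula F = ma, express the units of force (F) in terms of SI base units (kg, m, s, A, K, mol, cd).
Units of each symbol in F = ma:
  m (mass): kg
  a (acceleration): m/s²

Multiplying the contributions: [kg] · [m/s²]
Adding exponents of each base unit: kg: 1, m: 1, s: -2
SI base units of force: kg·m/s²

Answer: kg·m/s²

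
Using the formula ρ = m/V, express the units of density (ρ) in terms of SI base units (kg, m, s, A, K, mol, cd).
Units of each symbol in ρ = m/V:
  m (mass): kg
  V (volume): m³  → in the denominator, contributes 1/m³

Multiplying the contributions: [kg] · [1/m³]
Adding exponents of each base unit: kg: 1, m: -3
SI base units of density: kg/m³

Answer: kg/m³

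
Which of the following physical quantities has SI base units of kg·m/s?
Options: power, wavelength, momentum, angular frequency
Checking the SI base units of each option:
  power (P = W/t): kg·m²/s³  ✗
  wavelength (λ = v/f): m  ✗
  momentum (p = mv): kg·m/s  ✓ matches
  angular frequency (ω = 2πf): 1/s  ✗

Only momentum has units kg·m/s.

Answer: momentum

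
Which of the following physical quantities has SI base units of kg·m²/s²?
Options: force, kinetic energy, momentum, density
Checking the SI base units of each option:
  force (F = ma): kg·m/s²  ✗
  kinetic energy (E = ½mv²): kg·m²/s²  ✓ matches
  momentum (p = mv): kg·m/s  ✗
  density (ρ = m/V): kg/m³  ✗

Only kinetic energy has units kg·m²/s².

Answer: kinetic energy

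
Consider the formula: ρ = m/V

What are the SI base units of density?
Units of each symbol in ρ = m/V:
  m (mass): kg
  V (volume): m³  → in the denominator, contributes 1/m³

Multiplying the contributions: [kg] · [1/m³]
Adding exponents of each base unit: kg: 1, m: -3
SI base units of density: kg/m³

Answer: kg/m³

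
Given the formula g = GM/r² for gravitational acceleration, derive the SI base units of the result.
Units of each symbol in g = GM/r²:
  G (gravitational constant): m³/(kg·s²)
  M (mass): kg
  r (distance): m  → to the power 2 in the denominator, contributes 1/m²

Multiplying the contributions: [m³/(kg·s²)] · [kg] · [1/m²]
Adding exponents of each base unit: m: 1, s: -2
SI base units of gravitational acceleration: m/s²

Answer: m/s²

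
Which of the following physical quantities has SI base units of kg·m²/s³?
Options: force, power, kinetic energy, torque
Checking the SI base units of each option:
  force (F = ma): kg·m/s²  ✗
  power (P = W/t): kg·m²/s³  ✓ matches
  kinetic energy (E = ½mv²): kg·m²/s²  ✗
  torque (τ = Fr): kg·m²/s²  ✗

Only power has units kg·m²/s³.

Answer: power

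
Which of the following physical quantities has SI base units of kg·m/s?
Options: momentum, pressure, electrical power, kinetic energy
Checking the SI base units of each option:
  momentum (p = mv): kg·m/s  ✓ matches
  pressure (P = F/A): kg/(m·s²)  ✗
  electrical power (P = IV): kg·m²/s³  ✗
  kinetic energy (E = ½mv²): kg·m²/s²  ✗

Only momentum has units kg·m/s.

Answer: momentum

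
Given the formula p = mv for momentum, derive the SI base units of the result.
Units of each symbol in p = mv:
  m (mass): kg
  v (velocity): m/s

Multiplying the contributions: [kg] · [m/s]
Adding exponents of each base unit: kg: 1, m: 1, s: -1
SI base units of momentum: kg·m/s

Answer: kg·m/s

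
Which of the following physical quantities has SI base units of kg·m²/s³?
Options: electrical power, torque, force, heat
Checking the SI base units of each option:
  electrical power (P = IV): kg·m²/s³  ✓ matches
  torque (τ = Fr): kg·m²/s²  ✗
  force (F = ma): kg·m/s²  ✗
  heat (Q = mcΔT): kg·m²/s²  ✗

Only electrical power has units kg·m²/s³.

Answer: electrical power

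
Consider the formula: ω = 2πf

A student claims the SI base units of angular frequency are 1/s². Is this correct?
Units of each symbol in ω = 2πf:
  f (frequency): 1/s
  The factor 2π is dimensionless.

Multiplying the contributions: [1/s]
Adding exponents of each base unit: s: -1
SI base units of angular frequency: 1/s

The claimed units 1/s² (exponents s: -2) do not match the derived units 1/s (exponents s: -1), so the claim is incorrect.

Answer: No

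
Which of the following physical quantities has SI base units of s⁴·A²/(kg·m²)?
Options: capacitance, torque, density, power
Checking the SI base units of each option:
  capacitance (C = Q/V): s⁴·A²/(kg·m²)  ✓ matches
  torque (τ = Fr): kg·m²/s²  ✗
  density (ρ = m/V): kg/m³  ✗
  power (P = W/t): kg·m²/s³  ✗

Only capacitance has units s⁴·A²/(kg·m²).

Answer: capacitance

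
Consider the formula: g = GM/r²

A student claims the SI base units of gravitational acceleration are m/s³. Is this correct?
Units of each symbol in g = GM/r²:
  G (gravitational constant): m³/(kg·s²)
  M (mass): kg
  r (distance): m  → to the power 2 in the denominator, contributes 1/m²

Multiplying the contributions: [m³/(kg·s²)] · [kg] · [1/m²]
Adding exponents of each base unit: m: 1, s: -2
SI base units of gravitational acceleration: m/s²

The claimed units m/s³ (exponents m: 1, s: -3) do not match the derived units m/s² (exponents m: 1, s: -2), so the claim is incorrect.

Answer: No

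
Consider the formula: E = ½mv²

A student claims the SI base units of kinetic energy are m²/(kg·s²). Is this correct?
Units of each symbol in E = ½mv²:
  m (mass): kg
  v (speed): m/s  → to the power 2, contributes m²/s²
  The factor ½ is dimensionless.

Multiplying the contributions: [kg] · [m²/s²]
Adding exponents of each base unit: kg: 1, m: 2, s: -2
SI base units of kinetic energy: kg·m²/s²

The claimed units m²/(kg·s²) (exponents kg: -1, m: 2, s: -2) do not match the derived units kg·m²/s² (exponents kg: 1, m: 2, s: -2), so the claim is incorrect.

Answer: No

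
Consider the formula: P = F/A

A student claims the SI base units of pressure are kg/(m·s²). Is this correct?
Units of each symbol in P = F/A:
  F (force): kg·m/s²
  A (area): m²  → in the denominator, contributes 1/m²

Multiplying the contributions: [kg·m/s²] · [1/m²]
Adding exponents of each base unit: kg: 1, m: -1, s: -2
SI base units of pressure: kg/(m·s²)

The claimed units kg/(m·s²) match the derived units, so the claim is correct.

Answer: Yes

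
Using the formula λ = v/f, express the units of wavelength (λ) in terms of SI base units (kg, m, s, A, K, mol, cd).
Units of each symbol in λ = v/f:
  v (wave speed): m/s
  f (frequency): 1/s  → in the denominator, contributes s

Multiplying the contributions: [m/s] · [s]
Adding exponents of each base unit: m: 1
SI base units of wavelength: m

Answer: m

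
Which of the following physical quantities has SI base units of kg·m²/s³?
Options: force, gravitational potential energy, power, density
Checking the SI base units of each option:
  force (F = ma): kg·m/s²  ✗
  gravitational potential energy (U = -GMm/r): kg·m²/s²  ✗
  power (P = W/t): kg·m²/s³  ✓ matches
  density (ρ = m/V): kg/m³  ✗

Only power has units kg·m²/s³.

Answer: power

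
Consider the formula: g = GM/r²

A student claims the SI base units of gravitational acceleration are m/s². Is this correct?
Units of each symbol in g = GM/r²:
  G (gravitational constant): m³/(kg·s²)
  M (mass): kg
  r (distance): m  → to the power 2 in the denominator, contributes 1/m²

Multiplying the contributions: [m³/(kg·s²)] · [kg] · [1/m²]
Adding exponents of each base unit: m: 1, s: -2
SI base units of gravitational acceleration: m/s²

The claimed units m/s² match the derived units, so the claim is correct.

Answer: Yes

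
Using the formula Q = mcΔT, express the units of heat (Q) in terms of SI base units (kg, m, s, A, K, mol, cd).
Units of each symbol in Q = mcΔT:
  m (mass): kg
  c (specific heat capacity, in J/(kg·K)): m²/(s²·K)
  ΔT (temperature change): K

Multiplying the contributions: [kg] · [m²/(s²·K)] · [K]
Adding exponents of each base unit: kg: 1, m: 2, s: -2
SI base units of heat: kg·m²/s²

Answer: kg·m²/s²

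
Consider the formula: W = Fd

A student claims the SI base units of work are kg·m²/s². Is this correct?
Units of each symbol in W = Fd:
  F (force): kg·m/s²
  d (displacement): m

Multiplying the contributions: [kg·m/s²] · [m]
Adding exponents of each base unit: kg: 1, m: 2, s: -2
SI base units of work: kg·m²/s²

The claimed units kg·m²/s² match the derived units, so the claim is correct.

Answer: Yes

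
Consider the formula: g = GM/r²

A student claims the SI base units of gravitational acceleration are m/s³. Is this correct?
Units of each symbol in g = GM/r²:
  G (gravitational constant): m³/(kg·s²)
  M (mass): kg
  r (distance): m  → to the power 2 in the denominator, contributes 1/m²

Multiplying the contributions: [m³/(kg·s²)] · [kg] · [1/m²]
Adding exponents of each base unit: m: 1, s: -2
SI base units of gravitational acceleration: m/s²

The claimed units m/s³ (exponents m: 1, s: -3) do not match the derived units m/s² (exponents m: 1, s: -2), so the claim is incorrect.

Answer: No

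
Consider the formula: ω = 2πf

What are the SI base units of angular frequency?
Units of each symbol in ω = 2πf:
  f (frequency): 1/s
  The factor 2π is dimensionless.

Multiplying the contributions: [1/s]
Adding exponents of each base unit: s: -1
SI base units of angular frequency: 1/s

Answer: 1/s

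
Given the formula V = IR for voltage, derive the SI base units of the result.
Units of each symbol in V = IR:
  I (current): A
  R (resistance, in ohms): kg·m²/(s³·A²)

Multiplying the contributions: [A] · [kg·m²/(s³·A²)]
Adding exponents of each base unit: kg: 1, m: 2, s: -3, A: -1
SI base units of voltage: kg·m²/(s³·A)

Answer: kg·m²/(s³·A)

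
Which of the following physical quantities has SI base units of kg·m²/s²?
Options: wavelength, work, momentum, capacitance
Checking the SI base units of each option:
  wavelength (λ = v/f): m  ✗
  work (W = Fd): kg·m²/s²  ✓ matches
  momentum (p = mv): kg·m/s  ✗
  capacitance (C = Q/V): s⁴·A²/(kg·m²)  ✗

Only work has units kg·m²/s².

Answer: work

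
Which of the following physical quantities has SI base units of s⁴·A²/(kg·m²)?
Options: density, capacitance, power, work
Checking the SI base units of each option:
  density (ρ = m/V): kg/m³  ✗
  capacitance (C = Q/V): s⁴·A²/(kg·m²)  ✓ matches
  power (P = W/t): kg·m²/s³  ✗
  work (W = Fd): kg·m²/s²  ✗

Only capacitance has units s⁴·A²/(kg·m²).

Answer: capacitance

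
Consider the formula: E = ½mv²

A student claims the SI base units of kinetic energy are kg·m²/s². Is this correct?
Units of each symbol in E = ½mv²:
  m (mass): kg
  v (speed): m/s  → to the power 2, contributes m²/s²
  The factor ½ is dimensionless.

Multiplying the contributions: [kg] · [m²/s²]
Adding exponents of each base unit: kg: 1, m: 2, s: -2
SI base units of kinetic energy: kg·m²/s²

The claimed units kg·m²/s² match the derived units, so the claim is correct.

Answer: Yes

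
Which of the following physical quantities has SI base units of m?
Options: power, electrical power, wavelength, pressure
Checking the SI base units of each option:
  power (P = W/t): kg·m²/s³  ✗
  electrical power (P = IV): kg·m²/s³  ✗
  wavelength (λ = v/f): m  ✓ matches
  pressure (P = F/A): kg/(m·s²)  ✗

Only wavelength has units m.

Answer: wavelength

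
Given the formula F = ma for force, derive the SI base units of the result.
Units of each symbol in F = ma:
  m (mass): kg
  a (acceleration): m/s²

Multiplying the contributions: [kg] · [m/s²]
Adding exponents of each base unit: kg: 1, m: 1, s: -2
SI base units of force: kg·m/s²

Answer: kg·m/s²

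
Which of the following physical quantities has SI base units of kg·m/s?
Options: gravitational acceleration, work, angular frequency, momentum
Checking the SI base units of each option:
  gravitational acceleration (g = GM/r²): m/s²  ✗
  work (W = Fd): kg·m²/s²  ✗
  angular frequency (ω = 2πf): 1/s  ✗
  momentum (p = mv): kg·m/s  ✓ matches

Only momentum has units kg·m/s.

Answer: momentum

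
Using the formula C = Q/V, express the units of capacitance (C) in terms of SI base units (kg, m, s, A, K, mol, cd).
Units of each symbol in C = Q/V:
  Q (charge, in coulombs): s·A
  V (voltage, in volts): kg·m²/(s³·A)  → in the denominator, contributes s³·A/(kg·m²)

Multiplying the contributions: [s·A] · [s³·A/(kg·m²)]
Adding exponents of each base unit: kg: -1, m: -2, s: 4, A: 2
SI base units of capacitance: s⁴·A²/(kg·m²)

Answer: s⁴·A²/(kg·m²)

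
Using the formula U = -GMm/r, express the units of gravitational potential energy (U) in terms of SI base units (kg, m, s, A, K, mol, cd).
Units of each symbol in U = -GMm/r:
  G (gravitational constant): m³/(kg·s²)
  M (mass): kg
  m (mass): kg
  r (distance): m  → in the denominator, contributes 1/m
  The minus sign does not affect the units.

Multiplying the contributions: [m³/(kg·s²)] · [kg] · [kg] · [1/m]
Adding exponents of each base unit: kg: 1, m: 2, s: -2
SI base units of gravitational potential energy: kg·m²/s²

Answer: kg·m²/s²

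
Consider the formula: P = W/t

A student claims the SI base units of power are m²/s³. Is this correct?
Units of each symbol in P = W/t:
  W (work): kg·m²/s²
  t (time): s  → in the denominator, contributes 1/s

Multiplying the contributions: [kg·m²/s²] · [1/s]
Adding exponents of each base unit: kg: 1, m: 2, s: -3
SI base units of power: kg·m²/s³

The claimed units m²/s³ (exponents m: 2, s: -3) do not match the derived units kg·m²/s³ (exponents kg: 1, m: 2, s: -3), so the claim is incorrect.

Answer: No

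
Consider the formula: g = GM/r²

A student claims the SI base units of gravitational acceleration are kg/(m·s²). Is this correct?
Units of each symbol in g = GM/r²:
  G (gravitational constant): m³/(kg·s²)
  M (mass): kg
  r (distance): m  → to the power 2 in the denominator, contributes 1/m²

Multiplying the contributions: [m³/(kg·s²)] · [kg] · [1/m²]
Adding exponents of each base unit: m: 1, s: -2
SI base units of gravitational acceleration: m/s²

The claimed units kg/(m·s²) (exponents kg: 1, m: -1, s: -2) do not match the derived units m/s² (exponents m: 1, s: -2), so the claim is incorrect.

Answer: No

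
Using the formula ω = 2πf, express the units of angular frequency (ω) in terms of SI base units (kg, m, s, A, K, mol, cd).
Units of each symbol in ω = 2πf:
  f (frequency): 1/s
  The factor 2π is dimensionless.

Multiplying the contributions: [1/s]
Adding exponents of each base unit: s: -1
SI base units of angular frequency: 1/s

Answer: 1/s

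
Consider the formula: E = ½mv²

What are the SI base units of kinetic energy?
Units of each symbol in E = ½mv²:
  m (mass): kg
  v (speed): m/s  → to the power 2, contributes m²/s²
  The factor ½ is dimensionless.

Multiplying the contributions: [kg] · [m²/s²]
Adding exponents of each base unit: kg: 1, m: 2, s: -2
SI base units of kinetic energy: kg·m²/s²

Answer: kg·m²/s²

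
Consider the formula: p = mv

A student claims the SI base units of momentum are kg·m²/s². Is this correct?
Units of each symbol in p = mv:
  m (mass): kg
  v (velocity): m/s

Multiplying the contributions: [kg] · [m/s]
Adding exponents of each base unit: kg: 1, m: 1, s: -1
SI base units of momentum: kg·m/s

The claimed units kg·m²/s² (exponents kg: 1, m: 2, s: -2) do not match the derived units kg·m/s (exponents kg: 1, m: 1, s: -1), so the claim is incorrect.

Answer: No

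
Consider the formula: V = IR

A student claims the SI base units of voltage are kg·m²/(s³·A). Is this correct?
Units of each symbol in V = IR:
  I (current): A
  R (resistance, in ohms): kg·m²/(s³·A²)

Multiplying the contributions: [A] · [kg·m²/(s³·A²)]
Adding exponents of each base unit: kg: 1, m: 2, s: -3, A: -1
SI base units of voltage: kg·m²/(s³·A)

The claimed units kg·m²/(s³·A) match the derived units, so the claim is correct.

Answer: Yes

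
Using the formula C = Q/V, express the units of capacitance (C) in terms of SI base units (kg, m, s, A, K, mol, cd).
Units of each symbol in C = Q/V:
  Q (charge, in coulombs): s·A
  V (voltage, in volts): kg·m²/(s³·A)  → in the denominator, contributes s³·A/(kg·m²)

Multiplying the contributions: [s·A] · [s³·A/(kg·m²)]
Adding exponents of each base unit: kg: -1, m: -2, s: 4, A: 2
SI base units of capacitance: s⁴·A²/(kg·m²)

Answer: s⁴·A²/(kg·m²)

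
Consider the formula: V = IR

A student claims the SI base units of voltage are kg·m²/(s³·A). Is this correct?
Units of each symbol in V = IR:
  I (current): A
  R (resistance, in ohms): kg·m²/(s³·A²)

Multiplying the contributions: [A] · [kg·m²/(s³·A²)]
Adding exponents of each base unit: kg: 1, m: 2, s: -3, A: -1
SI base units of voltage: kg·m²/(s³·A)

The claimed units kg·m²/(s³·A) match the derived units, so the claim is correct.

Answer: Yes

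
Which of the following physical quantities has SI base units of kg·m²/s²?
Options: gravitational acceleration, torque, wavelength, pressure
Checking the SI base units of each option:
  gravitational acceleration (g = GM/r²): m/s²  ✗
  torque (τ = Fr): kg·m²/s²  ✓ matches
  wavelength (λ = v/f): m  ✗
  pressure (P = F/A): kg/(m·s²)  ✗

Only torque has units kg·m²/s².

Answer: torque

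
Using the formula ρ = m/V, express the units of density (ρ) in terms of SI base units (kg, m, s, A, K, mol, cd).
Units of each symbol in ρ = m/V:
  m (mass): kg
  V (volume): m³  → in the denominator, contributes 1/m³

Multiplying the contributions: [kg] · [1/m³]
Adding exponents of each base unit: kg: 1, m: -3
SI base units of density: kg/m³

Answer: kg/m³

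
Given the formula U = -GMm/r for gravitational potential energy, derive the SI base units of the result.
Units of each symbol in U = -GMm/r:
  G (gravitational constant): m³/(kg·s²)
  M (mass): kg
  m (mass): kg
  r (distance): m  → in the denominator, contributes 1/m
  The minus sign does not affect the units.

Multiplying the contributions: [m³/(kg·s²)] · [kg] · [kg] · [1/m]
Adding exponents of each base unit: kg: 1, m: 2, s: -2
SI base units of gravitational potential energy: kg·m²/s²

Answer: kg·m²/s²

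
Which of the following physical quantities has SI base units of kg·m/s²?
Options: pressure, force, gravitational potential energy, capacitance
Checking the SI base units of each option:
  pressure (P = F/A): kg/(m·s²)  ✗
  force (F = ma): kg·m/s²  ✓ matches
  gravitational potential energy (U = -GMm/r): kg·m²/s²  ✗
  capacitance (C = Q/V): s⁴·A²/(kg·m²)  ✗

Only force has units kg·m/s².

Answer: force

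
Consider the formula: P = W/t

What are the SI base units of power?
Units of each symbol in P = W/t:
  W (work): kg·m²/s²
  t (time): s  → in the denominator, contributes 1/s

Multiplying the contributions: [kg·m²/s²] · [1/s]
Adding exponents of each base unit: kg: 1, m: 2, s: -3
SI base units of power: kg·m²/s³

Answer: kg·m²/s³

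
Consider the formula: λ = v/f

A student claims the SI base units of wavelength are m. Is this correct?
Units of each symbol in λ = v/f:
  v (wave speed): m/s
  f (frequency): 1/s  → in the denominator, contributes s

Multiplying the contributions: [m/s] · [s]
Adding exponents of each base unit: m: 1
SI base units of wavelength: m

The claimed units m match the derived units, so the claim is correct.

Answer: Yes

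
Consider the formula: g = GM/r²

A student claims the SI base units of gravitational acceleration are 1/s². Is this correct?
Units of each symbol in g = GM/r²:
  G (gravitational constant): m³/(kg·s²)
  M (mass): kg
  r (distance): m  → to the power 2 in the denominator, contributes 1/m²

Multiplying the contributions: [m³/(kg·s²)] · [kg] · [1/m²]
Adding exponents of each base unit: m: 1, s: -2
SI base units of gravitational acceleration: m/s²

The claimed units 1/s² (exponents s: -2) do not match the derived units m/s² (exponents m: 1, s: -2), so the claim is incorrect.

Answer: No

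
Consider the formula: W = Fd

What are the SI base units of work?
Units of each symbol in W = Fd:
  F (force): kg·m/s²
  d (displacement): m

Multiplying the contributions: [kg·m/s²] · [m]
Adding exponents of each base unit: kg: 1, m: 2, s: -2
SI base units of work: kg·m²/s²

Answer: kg·m²/s²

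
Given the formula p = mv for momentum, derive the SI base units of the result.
Units of each symbol in p = mv:
  m (mass): kg
  v (velocity): m/s

Multiplying the contributions: [kg] · [m/s]
Adding exponents of each base unit: kg: 1, m: 1, s: -1
SI base units of momentum: kg·m/s

Answer: kg·m/s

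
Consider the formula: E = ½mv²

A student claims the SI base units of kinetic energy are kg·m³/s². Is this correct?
Units of each symbol in E = ½mv²:
  m (mass): kg
  v (speed): m/s  → to the power 2, contributes m²/s²
  The factor ½ is dimensionless.

Multiplying the contributions: [kg] · [m²/s²]
Adding exponents of each base unit: kg: 1, m: 2, s: -2
SI base units of kinetic energy: kg·m²/s²

The claimed units kg·m³/s² (exponents kg: 1, m: 3, s: -2) do not match the derived units kg·m²/s² (exponents kg: 1, m: 2, s: -2), so the claim is incorrect.

Answer: No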